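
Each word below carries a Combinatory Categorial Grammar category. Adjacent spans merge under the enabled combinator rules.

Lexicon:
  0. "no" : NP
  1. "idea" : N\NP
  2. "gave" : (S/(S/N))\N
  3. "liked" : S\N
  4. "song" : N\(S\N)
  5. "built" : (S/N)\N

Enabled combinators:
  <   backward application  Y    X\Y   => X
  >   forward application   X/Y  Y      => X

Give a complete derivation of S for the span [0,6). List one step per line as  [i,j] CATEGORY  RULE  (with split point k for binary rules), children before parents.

[0,1] NP  lex  "no"
[1,2] N\NP  lex  "idea"
[0,2] N  <  k=1
[2,3] (S/(S/N))\N  lex  "gave"
[0,3] S/(S/N)  <  k=2
[3,4] S\N  lex  "liked"
[4,5] N\(S\N)  lex  "song"
[3,5] N  <  k=4
[5,6] (S/N)\N  lex  "built"
[3,6] S/N  <  k=5
[0,6] S  >  k=3

[0,6] S   >
  [0,3] S/(S/N)   <
    [0,2] N   <
      [0,1] "no" : NP
      [1,2] "idea" : N\NP
    [2,3] "gave" : (S/(S/N))\N
  [3,6] S/N   <
    [3,5] N   <
      [3,4] "liked" : S\N
      [4,5] "song" : N\(S\N)
    [5,6] "built" : (S/N)\N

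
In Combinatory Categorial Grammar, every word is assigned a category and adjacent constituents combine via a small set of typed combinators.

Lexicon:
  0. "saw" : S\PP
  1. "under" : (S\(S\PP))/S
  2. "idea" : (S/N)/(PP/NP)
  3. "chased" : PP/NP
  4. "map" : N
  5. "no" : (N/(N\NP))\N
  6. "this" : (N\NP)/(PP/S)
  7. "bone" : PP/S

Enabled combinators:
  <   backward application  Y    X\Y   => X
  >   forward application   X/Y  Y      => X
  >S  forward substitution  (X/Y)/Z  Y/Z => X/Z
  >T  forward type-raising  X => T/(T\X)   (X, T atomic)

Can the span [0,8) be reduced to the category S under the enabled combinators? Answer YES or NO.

[0,8] S   <
  [0,1] "saw" : S\PP
  [1,8] S\(S\PP)   >
    [1,2] "under" : (S\(S\PP))/S
    [2,8] S   >
      [2,4] S/N   >
        [2,3] "idea" : (S/N)/(PP/NP)
        [3,4] "chased" : PP/NP
      [4,8] N   >
        [4,6] N/(N\NP)   <
          [4,5] "map" : N
          [5,6] "no" : (N/(N\NP))\N
        [6,8] N\NP   >
          [6,7] "this" : (N\NP)/(PP/S)
          [7,8] "bone" : PP/S

YES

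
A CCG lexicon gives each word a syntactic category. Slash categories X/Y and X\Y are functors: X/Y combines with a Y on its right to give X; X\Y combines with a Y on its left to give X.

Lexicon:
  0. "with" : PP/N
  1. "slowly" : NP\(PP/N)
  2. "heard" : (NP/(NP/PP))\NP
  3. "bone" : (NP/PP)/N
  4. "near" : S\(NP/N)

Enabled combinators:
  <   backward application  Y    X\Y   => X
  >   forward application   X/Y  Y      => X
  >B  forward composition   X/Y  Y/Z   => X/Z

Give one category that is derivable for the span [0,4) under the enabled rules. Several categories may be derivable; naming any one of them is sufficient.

[0,5] S   <
  [0,4] NP/N   >B
    [0,3] NP/(NP/PP)   <
      [0,2] NP   <
        [0,1] "with" : PP/N
        [1,2] "slowly" : NP\(PP/N)
      [2,3] "heard" : (NP/(NP/PP))\NP
    [3,4] "bone" : (NP/PP)/N
  [4,5] "near" : S\(NP/N)

NP/N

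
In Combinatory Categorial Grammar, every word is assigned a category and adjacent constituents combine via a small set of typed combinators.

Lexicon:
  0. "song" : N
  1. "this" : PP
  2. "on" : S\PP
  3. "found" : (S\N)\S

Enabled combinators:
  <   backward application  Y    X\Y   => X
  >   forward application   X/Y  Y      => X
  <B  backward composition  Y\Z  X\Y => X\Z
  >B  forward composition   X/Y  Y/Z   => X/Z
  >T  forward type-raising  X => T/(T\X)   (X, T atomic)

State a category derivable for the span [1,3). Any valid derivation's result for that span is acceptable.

[0,4] S   >
  [0,1] S/(S\N)   >T
    [0,1] "song" : N
  [1,4] S\N   <
    [1,3] S   <
      [1,2] "this" : PP
      [2,3] "on" : S\PP
    [3,4] "found" : (S\N)\S

S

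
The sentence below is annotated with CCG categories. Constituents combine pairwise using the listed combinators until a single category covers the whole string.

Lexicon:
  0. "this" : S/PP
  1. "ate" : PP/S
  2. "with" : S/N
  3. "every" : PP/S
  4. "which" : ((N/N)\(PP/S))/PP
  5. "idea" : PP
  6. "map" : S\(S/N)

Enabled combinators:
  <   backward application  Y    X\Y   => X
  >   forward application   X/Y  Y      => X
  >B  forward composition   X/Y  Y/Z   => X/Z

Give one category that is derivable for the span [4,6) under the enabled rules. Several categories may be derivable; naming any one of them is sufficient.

(N/N)\(PP/S)

[0,7] S   <
  [0,6] S/N   >B
    [0,3] S/N   >B
      [0,2] S/S   >B
        [0,1] "this" : S/PP
        [1,2] "ate" : PP/S
      [2,3] "with" : S/N
    [3,6] N/N   <
      [3,4] "every" : PP/S
      [4,6] (N/N)\(PP/S)   >
        [4,5] "which" : ((N/N)\(PP/S))/PP
        [5,6] "idea" : PP
  [6,7] "map" : S\(S/N)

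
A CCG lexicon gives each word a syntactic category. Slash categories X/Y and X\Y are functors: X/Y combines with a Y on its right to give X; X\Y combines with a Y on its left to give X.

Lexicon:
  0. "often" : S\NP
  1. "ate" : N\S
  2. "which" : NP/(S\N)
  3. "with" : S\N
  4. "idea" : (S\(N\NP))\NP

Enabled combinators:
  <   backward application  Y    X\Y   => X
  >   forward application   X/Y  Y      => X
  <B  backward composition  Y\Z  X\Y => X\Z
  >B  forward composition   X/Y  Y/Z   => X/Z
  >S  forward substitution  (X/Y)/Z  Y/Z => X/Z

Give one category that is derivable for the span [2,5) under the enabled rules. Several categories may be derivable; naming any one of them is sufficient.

[0,5] S   <
  [0,2] N\NP   <B
    [0,1] "often" : S\NP
    [1,2] "ate" : N\S
  [2,5] S\(N\NP)   <
    [2,4] NP   >
      [2,3] "which" : NP/(S\N)
      [3,4] "with" : S\N
    [4,5] "idea" : (S\(N\NP))\NP

S\(N\NP)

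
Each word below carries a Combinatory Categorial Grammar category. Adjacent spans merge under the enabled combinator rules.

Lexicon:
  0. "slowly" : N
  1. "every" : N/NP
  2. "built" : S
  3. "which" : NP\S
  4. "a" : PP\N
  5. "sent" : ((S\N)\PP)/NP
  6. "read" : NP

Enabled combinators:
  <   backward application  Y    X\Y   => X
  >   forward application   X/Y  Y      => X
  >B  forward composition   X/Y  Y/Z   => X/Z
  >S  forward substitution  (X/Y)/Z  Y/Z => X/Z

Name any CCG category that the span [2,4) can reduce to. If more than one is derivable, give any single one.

NP

[0,7] S   <
  [0,1] "slowly" : N
  [1,7] S\N   <
    [1,5] PP   <
      [1,4] N   >
        [1,2] "every" : N/NP
        [2,4] NP   <
          [2,3] "built" : S
          [3,4] "which" : NP\S
      [4,5] "a" : PP\N
    [5,7] (S\N)\PP   >
      [5,6] "sent" : ((S\N)\PP)/NP
      [6,7] "read" : NP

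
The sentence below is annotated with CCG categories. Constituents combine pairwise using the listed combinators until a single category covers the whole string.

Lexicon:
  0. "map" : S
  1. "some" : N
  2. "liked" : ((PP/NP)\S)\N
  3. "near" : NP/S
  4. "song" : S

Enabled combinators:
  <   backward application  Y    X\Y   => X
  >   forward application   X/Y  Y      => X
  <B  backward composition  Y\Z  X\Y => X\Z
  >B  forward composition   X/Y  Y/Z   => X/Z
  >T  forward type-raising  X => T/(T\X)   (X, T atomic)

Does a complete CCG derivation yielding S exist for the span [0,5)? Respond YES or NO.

NO

S N ((PP/NP)\S)\N NP/S S
CKY chart[0,5] = {N/(N\PP), NP/(NP\PP), PP, PP/(NP\NP), PP/(PP\PP), PP/(S\S), S/(S\PP)}; S ∉ chart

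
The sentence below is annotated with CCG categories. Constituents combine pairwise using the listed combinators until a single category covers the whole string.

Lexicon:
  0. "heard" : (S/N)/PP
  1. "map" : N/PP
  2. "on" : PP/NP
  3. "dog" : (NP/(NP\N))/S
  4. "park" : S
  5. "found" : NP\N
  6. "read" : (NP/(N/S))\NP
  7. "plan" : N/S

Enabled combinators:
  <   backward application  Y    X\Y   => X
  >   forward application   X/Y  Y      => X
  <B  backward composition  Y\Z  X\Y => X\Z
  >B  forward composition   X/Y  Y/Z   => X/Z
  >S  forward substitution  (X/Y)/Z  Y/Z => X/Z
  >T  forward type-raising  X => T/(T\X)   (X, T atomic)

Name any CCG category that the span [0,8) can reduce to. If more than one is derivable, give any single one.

[0,8] S   >
  [0,2] S/PP   >S
    [0,1] "heard" : (S/N)/PP
    [1,2] "map" : N/PP
  [2,8] PP   >
    [2,3] "on" : PP/NP
    [3,8] NP   >
      [3,7] NP/(N/S)   <
        [3,6] NP   >
          [3,5] NP/(NP\N)   >
            [3,4] "dog" : (NP/(NP\N))/S
            [4,5] "park" : S
          [5,6] "found" : NP\N
        [6,7] "read" : (NP/(N/S))\NP
      [7,8] "plan" : N/S

S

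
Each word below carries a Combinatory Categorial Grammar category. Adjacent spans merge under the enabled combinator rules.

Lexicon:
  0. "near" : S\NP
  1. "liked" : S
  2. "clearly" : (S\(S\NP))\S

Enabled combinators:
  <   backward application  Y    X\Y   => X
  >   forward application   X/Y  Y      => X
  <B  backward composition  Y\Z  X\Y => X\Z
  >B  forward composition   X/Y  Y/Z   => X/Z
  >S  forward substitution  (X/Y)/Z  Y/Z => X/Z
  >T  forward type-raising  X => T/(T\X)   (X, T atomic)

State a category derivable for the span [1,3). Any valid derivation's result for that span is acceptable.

S\(S\NP)

[0,3] S   <
  [0,1] "near" : S\NP
  [1,3] S\(S\NP)   <
    [1,2] "liked" : S
    [2,3] "clearly" : (S\(S\NP))\S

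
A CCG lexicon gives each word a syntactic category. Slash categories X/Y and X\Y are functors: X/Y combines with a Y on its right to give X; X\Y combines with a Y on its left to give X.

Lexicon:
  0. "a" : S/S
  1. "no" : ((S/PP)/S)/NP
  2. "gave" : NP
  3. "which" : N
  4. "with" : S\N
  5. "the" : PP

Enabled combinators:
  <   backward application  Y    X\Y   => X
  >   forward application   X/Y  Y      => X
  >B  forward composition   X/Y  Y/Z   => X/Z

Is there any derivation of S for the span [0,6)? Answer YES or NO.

YES

[0,6] S   >
  [0,5] S/PP   >B
    [0,1] "a" : S/S
    [1,5] S/PP   >
      [1,3] (S/PP)/S   >
        [1,2] "no" : ((S/PP)/S)/NP
        [2,3] "gave" : NP
      [3,5] S   <
        [3,4] "which" : N
        [4,5] "with" : S\N
  [5,6] "the" : PP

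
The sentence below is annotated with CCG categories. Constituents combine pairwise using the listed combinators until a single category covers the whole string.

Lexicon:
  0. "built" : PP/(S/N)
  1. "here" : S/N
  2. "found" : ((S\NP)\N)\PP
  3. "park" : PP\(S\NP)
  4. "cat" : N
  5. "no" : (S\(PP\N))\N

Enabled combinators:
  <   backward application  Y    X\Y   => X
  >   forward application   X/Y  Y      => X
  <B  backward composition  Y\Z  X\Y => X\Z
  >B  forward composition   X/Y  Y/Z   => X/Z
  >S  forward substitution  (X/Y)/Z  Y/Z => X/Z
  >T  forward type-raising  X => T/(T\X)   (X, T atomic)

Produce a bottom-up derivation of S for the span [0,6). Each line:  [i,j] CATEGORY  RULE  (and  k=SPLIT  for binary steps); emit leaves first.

[0,1] PP/(S/N)  lex  "built"
[1,2] S/N  lex  "here"
[0,2] PP  >  k=1
[2,3] ((S\NP)\N)\PP  lex  "found"
[0,3] (S\NP)\N  <  k=2
[3,4] PP\(S\NP)  lex  "park"
[0,4] PP\N  <B  k=3
[4,5] N  lex  "cat"
[5,6] (S\(PP\N))\N  lex  "no"
[4,6] S\(PP\N)  <  k=5
[0,6] S  <  k=4

[0,6] S   <
  [0,4] PP\N   <B
    [0,3] (S\NP)\N   <
      [0,2] PP   >
        [0,1] "built" : PP/(S/N)
        [1,2] "here" : S/N
      [2,3] "found" : ((S\NP)\N)\PP
    [3,4] "park" : PP\(S\NP)
  [4,6] S\(PP\N)   <
    [4,5] "cat" : N
    [5,6] "no" : (S\(PP\N))\N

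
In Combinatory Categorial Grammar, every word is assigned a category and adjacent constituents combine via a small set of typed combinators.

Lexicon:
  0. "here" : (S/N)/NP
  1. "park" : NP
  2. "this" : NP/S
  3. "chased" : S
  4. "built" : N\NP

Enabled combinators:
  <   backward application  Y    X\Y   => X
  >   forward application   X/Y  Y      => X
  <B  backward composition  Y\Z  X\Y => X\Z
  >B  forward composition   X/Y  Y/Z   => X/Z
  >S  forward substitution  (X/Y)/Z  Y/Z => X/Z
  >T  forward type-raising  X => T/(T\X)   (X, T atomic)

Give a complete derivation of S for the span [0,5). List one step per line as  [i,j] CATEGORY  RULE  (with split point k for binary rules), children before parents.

[0,5] S   >
  [0,2] S/N   >
    [0,1] "here" : (S/N)/NP
    [1,2] "park" : NP
  [2,5] N   <
    [2,4] NP   >
      [2,3] "this" : NP/S
      [3,4] "chased" : S
    [4,5] "built" : N\NP

[0,1] (S/N)/NP  lex  "here"
[1,2] NP  lex  "park"
[0,2] S/N  >  k=1
[2,3] NP/S  lex  "this"
[3,4] S  lex  "chased"
[2,4] NP  >  k=3
[4,5] N\NP  lex  "built"
[2,5] N  <  k=4
[0,5] S  >  k=2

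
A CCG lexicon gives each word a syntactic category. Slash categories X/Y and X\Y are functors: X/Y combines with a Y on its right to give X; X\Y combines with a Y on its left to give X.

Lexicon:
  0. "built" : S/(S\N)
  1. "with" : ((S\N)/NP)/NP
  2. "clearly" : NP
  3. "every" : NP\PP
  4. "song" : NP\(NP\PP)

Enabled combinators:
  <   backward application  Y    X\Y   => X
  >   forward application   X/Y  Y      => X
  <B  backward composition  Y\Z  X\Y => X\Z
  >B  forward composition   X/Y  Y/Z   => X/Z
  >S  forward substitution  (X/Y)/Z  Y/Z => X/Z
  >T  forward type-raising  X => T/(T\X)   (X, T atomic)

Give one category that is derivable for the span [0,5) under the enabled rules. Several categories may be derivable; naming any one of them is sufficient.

[0,5] S   >
  [0,1] "built" : S/(S\N)
  [1,5] S\N   >
    [1,3] (S\N)/NP   >
      [1,2] "with" : ((S\N)/NP)/NP
      [2,3] "clearly" : NP
    [3,5] NP   <
      [3,4] "every" : NP\PP
      [4,5] "song" : NP\(NP\PP)

S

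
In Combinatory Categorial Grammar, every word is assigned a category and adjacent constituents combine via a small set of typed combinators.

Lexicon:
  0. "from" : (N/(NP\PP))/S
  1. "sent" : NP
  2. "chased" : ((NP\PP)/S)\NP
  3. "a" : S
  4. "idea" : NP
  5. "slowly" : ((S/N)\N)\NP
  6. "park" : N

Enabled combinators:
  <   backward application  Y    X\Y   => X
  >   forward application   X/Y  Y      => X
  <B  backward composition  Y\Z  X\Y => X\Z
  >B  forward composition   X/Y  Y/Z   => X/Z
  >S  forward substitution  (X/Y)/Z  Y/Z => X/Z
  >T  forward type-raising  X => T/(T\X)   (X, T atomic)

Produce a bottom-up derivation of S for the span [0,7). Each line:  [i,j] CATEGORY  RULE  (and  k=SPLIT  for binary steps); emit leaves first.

[0,7] S   >
  [0,6] S/N   <
    [0,4] N   >
      [0,3] N/S   >S
        [0,1] "from" : (N/(NP\PP))/S
        [1,3] (NP\PP)/S   <
          [1,2] "sent" : NP
          [2,3] "chased" : ((NP\PP)/S)\NP
      [3,4] "a" : S
    [4,6] (S/N)\N   <
      [4,5] "idea" : NP
      [5,6] "slowly" : ((S/N)\N)\NP
  [6,7] "park" : N

[0,1] (N/(NP\PP))/S  lex  "from"
[1,2] NP  lex  "sent"
[2,3] ((NP\PP)/S)\NP  lex  "chased"
[1,3] (NP\PP)/S  <  k=2
[0,3] N/S  >S  k=1
[3,4] S  lex  "a"
[0,4] N  >  k=3
[4,5] NP  lex  "idea"
[5,6] ((S/N)\N)\NP  lex  "slowly"
[4,6] (S/N)\N  <  k=5
[0,6] S/N  <  k=4
[6,7] N  lex  "park"
[0,7] S  >  k=6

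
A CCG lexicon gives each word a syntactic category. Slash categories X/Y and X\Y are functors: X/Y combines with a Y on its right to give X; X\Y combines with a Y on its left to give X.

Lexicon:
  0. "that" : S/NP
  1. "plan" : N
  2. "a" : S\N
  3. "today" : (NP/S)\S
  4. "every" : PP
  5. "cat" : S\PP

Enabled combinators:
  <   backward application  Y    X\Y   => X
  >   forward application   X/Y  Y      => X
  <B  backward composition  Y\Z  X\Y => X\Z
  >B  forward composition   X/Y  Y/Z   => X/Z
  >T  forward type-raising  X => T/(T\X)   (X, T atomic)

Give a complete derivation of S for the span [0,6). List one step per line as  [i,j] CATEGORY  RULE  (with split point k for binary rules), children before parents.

[0,6] S   >
  [0,1] "that" : S/NP
  [1,6] NP   >
    [1,4] NP/S   <
      [1,3] S   <
        [1,2] "plan" : N
        [2,3] "a" : S\N
      [3,4] "today" : (NP/S)\S
    [4,6] S   >
      [4,5] S/(S\PP)   >T
        [4,5] "every" : PP
      [5,6] "cat" : S\PP

[0,1] S/NP  lex  "that"
[1,2] N  lex  "plan"
[2,3] S\N  lex  "a"
[1,3] S  <  k=2
[3,4] (NP/S)\S  lex  "today"
[1,4] NP/S  <  k=3
[4,5] PP  lex  "every"
[4,5] S/(S\PP)  >T
[5,6] S\PP  lex  "cat"
[4,6] S  >  k=5
[1,6] NP  >  k=4
[0,6] S  >  k=1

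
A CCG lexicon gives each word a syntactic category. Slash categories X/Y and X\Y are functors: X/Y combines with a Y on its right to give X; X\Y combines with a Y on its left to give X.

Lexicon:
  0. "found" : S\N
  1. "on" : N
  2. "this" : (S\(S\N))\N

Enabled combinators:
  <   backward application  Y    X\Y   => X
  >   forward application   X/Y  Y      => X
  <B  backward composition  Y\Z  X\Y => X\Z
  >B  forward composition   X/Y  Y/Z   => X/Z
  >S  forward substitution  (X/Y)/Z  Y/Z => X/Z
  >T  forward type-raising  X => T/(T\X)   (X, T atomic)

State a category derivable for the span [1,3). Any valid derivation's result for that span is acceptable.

S\(S\N)

[0,3] S   <
  [0,1] "found" : S\N
  [1,3] S\(S\N)   <
    [1,2] "on" : N
    [2,3] "this" : (S\(S\N))\N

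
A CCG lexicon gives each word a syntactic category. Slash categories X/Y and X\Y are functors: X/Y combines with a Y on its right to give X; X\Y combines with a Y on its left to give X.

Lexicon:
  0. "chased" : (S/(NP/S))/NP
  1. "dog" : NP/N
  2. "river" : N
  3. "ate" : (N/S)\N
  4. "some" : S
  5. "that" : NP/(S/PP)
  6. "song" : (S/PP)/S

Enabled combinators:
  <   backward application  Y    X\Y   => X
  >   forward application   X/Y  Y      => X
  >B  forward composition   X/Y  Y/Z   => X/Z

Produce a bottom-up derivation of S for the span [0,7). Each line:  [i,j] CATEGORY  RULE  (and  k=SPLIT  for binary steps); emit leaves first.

[0,7] S   >
  [0,5] S/(NP/S)   >
    [0,1] "chased" : (S/(NP/S))/NP
    [1,5] NP   >
      [1,2] "dog" : NP/N
      [2,5] N   >
        [2,4] N/S   <
          [2,3] "river" : N
          [3,4] "ate" : (N/S)\N
        [4,5] "some" : S
  [5,7] NP/S   >B
    [5,6] "that" : NP/(S/PP)
    [6,7] "song" : (S/PP)/S

[0,1] (S/(NP/S))/NP  lex  "chased"
[1,2] NP/N  lex  "dog"
[2,3] N  lex  "river"
[3,4] (N/S)\N  lex  "ate"
[2,4] N/S  <  k=3
[4,5] S  lex  "some"
[2,5] N  >  k=4
[1,5] NP  >  k=2
[0,5] S/(NP/S)  >  k=1
[5,6] NP/(S/PP)  lex  "that"
[6,7] (S/PP)/S  lex  "song"
[5,7] NP/S  >B  k=6
[0,7] S  >  k=5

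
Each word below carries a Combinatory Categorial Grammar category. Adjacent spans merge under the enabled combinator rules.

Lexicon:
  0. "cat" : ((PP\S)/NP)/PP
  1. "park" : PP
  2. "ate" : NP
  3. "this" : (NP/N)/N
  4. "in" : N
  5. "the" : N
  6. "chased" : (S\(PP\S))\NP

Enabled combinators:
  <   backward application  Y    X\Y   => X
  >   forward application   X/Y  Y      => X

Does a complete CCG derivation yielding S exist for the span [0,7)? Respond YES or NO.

[0,7] S   <
  [0,3] PP\S   >
    [0,2] (PP\S)/NP   >
      [0,1] "cat" : ((PP\S)/NP)/PP
      [1,2] "park" : PP
    [2,3] "ate" : NP
  [3,7] S\(PP\S)   <
    [3,6] NP   >
      [3,5] NP/N   >
        [3,4] "this" : (NP/N)/N
        [4,5] "in" : N
      [5,6] "the" : N
    [6,7] "chased" : (S\(PP\S))\NP

YES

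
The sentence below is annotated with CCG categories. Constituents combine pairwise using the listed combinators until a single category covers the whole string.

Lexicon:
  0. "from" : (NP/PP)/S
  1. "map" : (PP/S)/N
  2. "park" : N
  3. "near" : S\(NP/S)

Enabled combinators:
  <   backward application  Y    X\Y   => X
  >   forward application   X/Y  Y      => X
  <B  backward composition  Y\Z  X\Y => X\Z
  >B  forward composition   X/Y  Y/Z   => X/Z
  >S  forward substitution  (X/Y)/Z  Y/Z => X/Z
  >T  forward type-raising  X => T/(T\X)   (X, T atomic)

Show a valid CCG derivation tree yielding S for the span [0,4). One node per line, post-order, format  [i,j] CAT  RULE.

[0,1] (NP/PP)/S  lex  "from"
[1,2] (PP/S)/N  lex  "map"
[2,3] N  lex  "park"
[1,3] PP/S  >  k=2
[0,3] NP/S  >S  k=1
[3,4] S\(NP/S)  lex  "near"
[0,4] S  <  k=3

[0,4] S   <
  [0,3] NP/S   >S
    [0,1] "from" : (NP/PP)/S
    [1,3] PP/S   >
      [1,2] "map" : (PP/S)/N
      [2,3] "park" : N
  [3,4] "near" : S\(NP/S)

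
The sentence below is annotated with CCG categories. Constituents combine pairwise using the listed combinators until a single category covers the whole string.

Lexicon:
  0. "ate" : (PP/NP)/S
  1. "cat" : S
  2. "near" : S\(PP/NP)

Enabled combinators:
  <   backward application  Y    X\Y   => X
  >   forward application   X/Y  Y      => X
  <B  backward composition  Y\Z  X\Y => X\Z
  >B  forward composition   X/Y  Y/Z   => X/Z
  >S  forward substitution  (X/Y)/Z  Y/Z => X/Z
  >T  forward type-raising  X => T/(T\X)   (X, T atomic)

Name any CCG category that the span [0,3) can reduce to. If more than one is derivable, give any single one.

S

[0,3] S   <
  [0,2] PP/NP   >
    [0,1] "ate" : (PP/NP)/S
    [1,2] "cat" : S
  [2,3] "near" : S\(PP/NP)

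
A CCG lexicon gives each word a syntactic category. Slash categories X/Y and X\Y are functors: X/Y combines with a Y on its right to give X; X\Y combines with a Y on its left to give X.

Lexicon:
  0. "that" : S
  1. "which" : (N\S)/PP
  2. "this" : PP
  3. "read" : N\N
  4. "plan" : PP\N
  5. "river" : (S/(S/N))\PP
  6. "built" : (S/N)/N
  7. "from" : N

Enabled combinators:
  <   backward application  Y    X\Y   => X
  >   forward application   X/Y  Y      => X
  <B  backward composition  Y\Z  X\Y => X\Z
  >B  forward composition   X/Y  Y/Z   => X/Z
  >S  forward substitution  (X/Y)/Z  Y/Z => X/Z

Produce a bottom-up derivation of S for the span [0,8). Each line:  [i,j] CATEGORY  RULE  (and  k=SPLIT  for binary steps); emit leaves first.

[0,1] S  lex  "that"
[1,2] (N\S)/PP  lex  "which"
[2,3] PP  lex  "this"
[1,3] N\S  >  k=2
[0,3] N  <  k=1
[3,4] N\N  lex  "read"
[4,5] PP\N  lex  "plan"
[3,5] PP\N  <B  k=4
[0,5] PP  <  k=3
[5,6] (S/(S/N))\PP  lex  "river"
[0,6] S/(S/N)  <  k=5
[6,7] (S/N)/N  lex  "built"
[7,8] N  lex  "from"
[6,8] S/N  >  k=7
[0,8] S  >  k=6

[0,8] S   >
  [0,6] S/(S/N)   <
    [0,5] PP   <
      [0,3] N   <
        [0,1] "that" : S
        [1,3] N\S   >
          [1,2] "which" : (N\S)/PP
          [2,3] "this" : PP
      [3,5] PP\N   <B
        [3,4] "read" : N\N
        [4,5] "plan" : PP\N
    [5,6] "river" : (S/(S/N))\PP
  [6,8] S/N   >
    [6,7] "built" : (S/N)/N
    [7,8] "from" : N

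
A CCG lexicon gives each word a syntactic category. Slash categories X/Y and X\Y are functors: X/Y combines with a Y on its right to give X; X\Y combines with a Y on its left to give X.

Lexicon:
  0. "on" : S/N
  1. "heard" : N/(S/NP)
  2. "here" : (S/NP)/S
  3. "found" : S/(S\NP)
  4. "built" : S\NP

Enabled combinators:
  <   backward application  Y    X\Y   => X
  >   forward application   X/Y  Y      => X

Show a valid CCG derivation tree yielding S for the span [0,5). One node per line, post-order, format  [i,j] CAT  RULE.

[0,1] S/N  lex  "on"
[1,2] N/(S/NP)  lex  "heard"
[2,3] (S/NP)/S  lex  "here"
[3,4] S/(S\NP)  lex  "found"
[4,5] S\NP  lex  "built"
[3,5] S  >  k=4
[2,5] S/NP  >  k=3
[1,5] N  >  k=2
[0,5] S  >  k=1

[0,5] S   >
  [0,1] "on" : S/N
  [1,5] N   >
    [1,2] "heard" : N/(S/NP)
    [2,5] S/NP   >
      [2,3] "here" : (S/NP)/S
      [3,5] S   >
        [3,4] "found" : S/(S\NP)
        [4,5] "built" : S\NP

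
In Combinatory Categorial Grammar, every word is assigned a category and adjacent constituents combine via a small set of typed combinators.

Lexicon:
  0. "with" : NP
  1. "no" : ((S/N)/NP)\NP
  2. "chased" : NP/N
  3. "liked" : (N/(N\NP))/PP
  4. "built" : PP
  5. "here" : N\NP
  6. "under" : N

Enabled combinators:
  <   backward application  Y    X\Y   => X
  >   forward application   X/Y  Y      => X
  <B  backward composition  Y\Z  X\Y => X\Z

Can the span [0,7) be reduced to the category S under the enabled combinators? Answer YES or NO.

YES

[0,7] S   >
  [0,6] S/N   >
    [0,2] (S/N)/NP   <
      [0,1] "with" : NP
      [1,2] "no" : ((S/N)/NP)\NP
    [2,6] NP   >
      [2,3] "chased" : NP/N
      [3,6] N   >
        [3,5] N/(N\NP)   >
          [3,4] "liked" : (N/(N\NP))/PP
          [4,5] "built" : PP
        [5,6] "here" : N\NP
  [6,7] "under" : N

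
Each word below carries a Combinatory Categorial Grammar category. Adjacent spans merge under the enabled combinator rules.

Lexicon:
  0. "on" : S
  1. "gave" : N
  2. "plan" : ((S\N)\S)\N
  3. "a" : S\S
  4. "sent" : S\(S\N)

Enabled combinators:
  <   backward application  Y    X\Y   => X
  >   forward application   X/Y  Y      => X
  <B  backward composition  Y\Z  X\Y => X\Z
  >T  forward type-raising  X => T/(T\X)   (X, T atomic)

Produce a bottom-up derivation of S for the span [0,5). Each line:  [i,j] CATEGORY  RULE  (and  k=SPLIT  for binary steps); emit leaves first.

[0,5] S   <
  [0,4] S\N   <B
    [0,3] S\N   <
      [0,1] "on" : S
      [1,3] (S\N)\S   <
        [1,2] "gave" : N
        [2,3] "plan" : ((S\N)\S)\N
    [3,4] "a" : S\S
  [4,5] "sent" : S\(S\N)

[0,1] S  lex  "on"
[1,2] N  lex  "gave"
[2,3] ((S\N)\S)\N  lex  "plan"
[1,3] (S\N)\S  <  k=2
[0,3] S\N  <  k=1
[3,4] S\S  lex  "a"
[0,4] S\N  <B  k=3
[4,5] S\(S\N)  lex  "sent"
[0,5] S  <  k=4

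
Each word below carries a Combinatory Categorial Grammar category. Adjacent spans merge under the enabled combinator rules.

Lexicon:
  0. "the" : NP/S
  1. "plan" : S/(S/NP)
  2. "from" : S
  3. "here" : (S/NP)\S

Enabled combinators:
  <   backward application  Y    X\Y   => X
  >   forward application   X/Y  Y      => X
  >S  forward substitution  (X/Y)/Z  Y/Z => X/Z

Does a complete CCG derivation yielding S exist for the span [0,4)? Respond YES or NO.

NO

NP/S S/(S/NP) S (S/NP)\S
CKY chart[0,4] = {NP}; S ∉ chart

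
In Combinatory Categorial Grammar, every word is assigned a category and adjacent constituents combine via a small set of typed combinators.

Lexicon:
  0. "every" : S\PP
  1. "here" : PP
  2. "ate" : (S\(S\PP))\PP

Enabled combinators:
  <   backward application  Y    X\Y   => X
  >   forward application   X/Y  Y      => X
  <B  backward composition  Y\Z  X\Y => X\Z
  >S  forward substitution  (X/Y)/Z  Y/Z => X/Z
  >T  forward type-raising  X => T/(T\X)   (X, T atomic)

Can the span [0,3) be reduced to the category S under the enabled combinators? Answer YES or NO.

YES

[0,3] S   <
  [0,1] "every" : S\PP
  [1,3] S\(S\PP)   <
    [1,2] "here" : PP
    [2,3] "ate" : (S\(S\PP))\PP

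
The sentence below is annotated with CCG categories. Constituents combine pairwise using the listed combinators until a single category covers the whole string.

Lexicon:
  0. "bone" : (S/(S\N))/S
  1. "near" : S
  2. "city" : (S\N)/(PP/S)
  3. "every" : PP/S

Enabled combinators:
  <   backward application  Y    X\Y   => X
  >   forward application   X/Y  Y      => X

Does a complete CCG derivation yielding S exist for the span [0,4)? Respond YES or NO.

[0,4] S   >
  [0,2] S/(S\N)   >
    [0,1] "bone" : (S/(S\N))/S
    [1,2] "near" : S
  [2,4] S\N   >
    [2,3] "city" : (S\N)/(PP/S)
    [3,4] "every" : PP/S

YES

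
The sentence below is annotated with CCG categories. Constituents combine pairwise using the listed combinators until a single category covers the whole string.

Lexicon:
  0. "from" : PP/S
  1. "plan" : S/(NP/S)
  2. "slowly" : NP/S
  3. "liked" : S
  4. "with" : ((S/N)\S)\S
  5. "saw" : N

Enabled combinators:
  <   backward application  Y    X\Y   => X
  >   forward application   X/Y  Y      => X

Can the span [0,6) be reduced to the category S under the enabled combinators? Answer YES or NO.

NO

PP/S S/(NP/S) NP/S S ((S/N)\S)\S N
CKY chart[0,6] = {PP}; S ∉ chart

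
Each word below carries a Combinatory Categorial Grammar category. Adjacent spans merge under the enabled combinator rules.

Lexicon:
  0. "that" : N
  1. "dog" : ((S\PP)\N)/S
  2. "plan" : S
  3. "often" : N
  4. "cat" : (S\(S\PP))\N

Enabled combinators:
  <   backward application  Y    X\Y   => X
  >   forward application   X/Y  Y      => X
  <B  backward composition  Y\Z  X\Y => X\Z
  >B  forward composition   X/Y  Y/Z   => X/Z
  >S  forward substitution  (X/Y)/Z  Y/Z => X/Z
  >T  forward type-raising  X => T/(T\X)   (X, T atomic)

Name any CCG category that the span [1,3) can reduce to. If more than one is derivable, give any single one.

(S\PP)\N

[0,5] S   <
  [0,3] S\PP   <
    [0,1] "that" : N
    [1,3] (S\PP)\N   >
      [1,2] "dog" : ((S\PP)\N)/S
      [2,3] "plan" : S
  [3,5] S\(S\PP)   <
    [3,4] "often" : N
    [4,5] "cat" : (S\(S\PP))\N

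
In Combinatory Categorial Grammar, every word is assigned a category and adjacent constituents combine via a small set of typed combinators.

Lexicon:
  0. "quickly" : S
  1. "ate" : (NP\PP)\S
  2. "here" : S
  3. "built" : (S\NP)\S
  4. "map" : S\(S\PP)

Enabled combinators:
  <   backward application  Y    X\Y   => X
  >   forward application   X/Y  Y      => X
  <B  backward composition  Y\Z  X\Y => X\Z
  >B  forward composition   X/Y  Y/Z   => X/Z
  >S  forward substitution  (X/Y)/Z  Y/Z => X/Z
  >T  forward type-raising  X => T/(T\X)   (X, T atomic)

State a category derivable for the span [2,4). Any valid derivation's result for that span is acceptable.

S\NP

[0,5] S   <
  [0,4] S\PP   <B
    [0,2] NP\PP   <
      [0,1] "quickly" : S
      [1,2] "ate" : (NP\PP)\S
    [2,4] S\NP   <
      [2,3] "here" : S
      [3,4] "built" : (S\NP)\S
  [4,5] "map" : S\(S\PP)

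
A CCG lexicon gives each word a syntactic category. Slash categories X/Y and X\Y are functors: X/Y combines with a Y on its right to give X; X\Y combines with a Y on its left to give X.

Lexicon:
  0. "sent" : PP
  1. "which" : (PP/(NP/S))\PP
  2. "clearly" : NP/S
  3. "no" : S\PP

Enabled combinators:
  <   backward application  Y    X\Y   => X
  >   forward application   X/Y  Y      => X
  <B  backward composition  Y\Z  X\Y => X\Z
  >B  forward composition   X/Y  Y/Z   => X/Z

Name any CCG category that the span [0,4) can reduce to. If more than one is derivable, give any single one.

[0,4] S   <
  [0,3] PP   >
    [0,2] PP/(NP/S)   <
      [0,1] "sent" : PP
      [1,2] "which" : (PP/(NP/S))\PP
    [2,3] "clearly" : NP/S
  [3,4] "no" : S\PP

S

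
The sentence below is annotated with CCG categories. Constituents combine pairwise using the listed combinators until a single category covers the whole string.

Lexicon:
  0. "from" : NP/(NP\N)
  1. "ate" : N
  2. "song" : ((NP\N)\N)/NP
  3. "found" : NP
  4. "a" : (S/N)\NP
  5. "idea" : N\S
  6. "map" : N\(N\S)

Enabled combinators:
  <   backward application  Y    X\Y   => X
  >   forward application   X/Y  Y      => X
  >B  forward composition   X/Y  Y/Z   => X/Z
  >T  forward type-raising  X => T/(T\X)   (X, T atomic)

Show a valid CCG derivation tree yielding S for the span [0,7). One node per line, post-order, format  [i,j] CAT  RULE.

[0,1] NP/(NP\N)  lex  "from"
[1,2] N  lex  "ate"
[2,3] ((NP\N)\N)/NP  lex  "song"
[3,4] NP  lex  "found"
[2,4] (NP\N)\N  >  k=3
[1,4] NP\N  <  k=2
[0,4] NP  >  k=1
[4,5] (S/N)\NP  lex  "a"
[0,5] S/N  <  k=4
[5,6] N\S  lex  "idea"
[6,7] N\(N\S)  lex  "map"
[5,7] N  <  k=6
[0,7] S  >  k=5

[0,7] S   >
  [0,5] S/N   <
    [0,4] NP   >
      [0,1] "from" : NP/(NP\N)
      [1,4] NP\N   <
        [1,2] "ate" : N
        [2,4] (NP\N)\N   >
          [2,3] "song" : ((NP\N)\N)/NP
          [3,4] "found" : NP
    [4,5] "a" : (S/N)\NP
  [5,7] N   <
    [5,6] "idea" : N\S
    [6,7] "map" : N\(N\S)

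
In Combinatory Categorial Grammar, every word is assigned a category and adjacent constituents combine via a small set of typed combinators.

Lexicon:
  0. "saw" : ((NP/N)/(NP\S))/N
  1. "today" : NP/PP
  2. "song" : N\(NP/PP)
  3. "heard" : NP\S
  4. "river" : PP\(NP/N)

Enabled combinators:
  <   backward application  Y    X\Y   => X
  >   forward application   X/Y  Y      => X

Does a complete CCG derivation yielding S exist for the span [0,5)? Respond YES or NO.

NO

((NP/N)/(NP\S))/N NP/PP N\(NP/PP) NP\S PP\(NP/N)
CKY chart[0,5] = {PP}; S ∉ chart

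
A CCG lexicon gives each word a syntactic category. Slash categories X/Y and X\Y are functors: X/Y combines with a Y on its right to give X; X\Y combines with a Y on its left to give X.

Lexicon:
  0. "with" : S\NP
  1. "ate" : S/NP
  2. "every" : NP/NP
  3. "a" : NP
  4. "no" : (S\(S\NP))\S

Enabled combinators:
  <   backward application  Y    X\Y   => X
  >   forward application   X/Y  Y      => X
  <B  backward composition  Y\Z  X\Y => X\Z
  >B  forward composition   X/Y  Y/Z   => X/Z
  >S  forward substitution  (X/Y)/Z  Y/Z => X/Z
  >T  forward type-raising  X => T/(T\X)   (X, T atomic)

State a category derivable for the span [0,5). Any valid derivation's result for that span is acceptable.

S

[0,5] S   <
  [0,1] "with" : S\NP
  [1,5] S\(S\NP)   <
    [1,4] S   >
      [1,3] S/NP   >B
        [1,2] "ate" : S/NP
        [2,3] "every" : NP/NP
      [3,4] "a" : NP
    [4,5] "no" : (S\(S\NP))\S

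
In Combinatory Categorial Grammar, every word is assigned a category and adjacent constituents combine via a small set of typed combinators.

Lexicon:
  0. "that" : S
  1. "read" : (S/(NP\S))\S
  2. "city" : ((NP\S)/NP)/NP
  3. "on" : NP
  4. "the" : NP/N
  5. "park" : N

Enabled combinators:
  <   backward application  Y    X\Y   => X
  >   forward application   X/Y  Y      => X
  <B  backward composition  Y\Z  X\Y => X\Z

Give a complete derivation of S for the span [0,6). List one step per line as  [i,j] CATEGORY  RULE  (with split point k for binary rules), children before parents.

[0,1] S  lex  "that"
[1,2] (S/(NP\S))\S  lex  "read"
[0,2] S/(NP\S)  <  k=1
[2,3] ((NP\S)/NP)/NP  lex  "city"
[3,4] NP  lex  "on"
[2,4] (NP\S)/NP  >  k=3
[4,5] NP/N  lex  "the"
[5,6] N  lex  "park"
[4,6] NP  >  k=5
[2,6] NP\S  >  k=4
[0,6] S  >  k=2

[0,6] S   >
  [0,2] S/(NP\S)   <
    [0,1] "that" : S
    [1,2] "read" : (S/(NP\S))\S
  [2,6] NP\S   >
    [2,4] (NP\S)/NP   >
      [2,3] "city" : ((NP\S)/NP)/NP
      [3,4] "on" : NP
    [4,6] NP   >
      [4,5] "the" : NP/N
      [5,6] "park" : N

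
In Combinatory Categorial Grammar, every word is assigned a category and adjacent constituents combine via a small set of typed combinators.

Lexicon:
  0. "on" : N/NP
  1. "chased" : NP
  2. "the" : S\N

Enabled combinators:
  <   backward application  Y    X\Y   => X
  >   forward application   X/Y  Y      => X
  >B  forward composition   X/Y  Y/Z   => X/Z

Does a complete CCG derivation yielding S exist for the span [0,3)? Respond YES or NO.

[0,3] S   <
  [0,2] N   >
    [0,1] "on" : N/NP
    [1,2] "chased" : NP
  [2,3] "the" : S\N

YES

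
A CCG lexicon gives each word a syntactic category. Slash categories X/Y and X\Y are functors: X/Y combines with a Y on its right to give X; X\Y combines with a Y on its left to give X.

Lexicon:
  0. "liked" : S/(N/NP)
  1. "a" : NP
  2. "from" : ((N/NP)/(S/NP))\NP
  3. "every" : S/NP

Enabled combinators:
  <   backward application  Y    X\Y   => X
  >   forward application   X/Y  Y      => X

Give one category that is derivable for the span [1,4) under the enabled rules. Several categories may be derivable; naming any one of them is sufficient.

[0,4] S   >
  [0,1] "liked" : S/(N/NP)
  [1,4] N/NP   >
    [1,3] (N/NP)/(S/NP)   <
      [1,2] "a" : NP
      [2,3] "from" : ((N/NP)/(S/NP))\NP
    [3,4] "every" : S/NP

N/NP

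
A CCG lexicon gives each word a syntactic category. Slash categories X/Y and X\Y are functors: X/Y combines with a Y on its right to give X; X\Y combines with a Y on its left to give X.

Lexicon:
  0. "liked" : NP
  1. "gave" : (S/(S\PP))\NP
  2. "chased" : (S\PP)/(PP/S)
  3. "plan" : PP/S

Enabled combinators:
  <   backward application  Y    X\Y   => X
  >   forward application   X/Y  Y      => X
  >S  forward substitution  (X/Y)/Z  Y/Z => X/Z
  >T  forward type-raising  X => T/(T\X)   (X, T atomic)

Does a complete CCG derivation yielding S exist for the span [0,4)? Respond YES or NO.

YES

[0,4] S   >
  [0,2] S/(S\PP)   <
    [0,1] "liked" : NP
    [1,2] "gave" : (S/(S\PP))\NP
  [2,4] S\PP   >
    [2,3] "chased" : (S\PP)/(PP/S)
    [3,4] "plan" : PP/S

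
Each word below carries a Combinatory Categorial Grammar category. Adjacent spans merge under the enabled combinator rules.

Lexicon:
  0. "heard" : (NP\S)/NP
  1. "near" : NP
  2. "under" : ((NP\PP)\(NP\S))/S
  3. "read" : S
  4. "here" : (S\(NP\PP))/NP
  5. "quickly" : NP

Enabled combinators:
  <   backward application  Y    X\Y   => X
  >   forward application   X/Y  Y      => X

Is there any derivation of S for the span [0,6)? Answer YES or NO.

[0,6] S   <
  [0,4] NP\PP   <
    [0,2] NP\S   >
      [0,1] "heard" : (NP\S)/NP
      [1,2] "near" : NP
    [2,4] (NP\PP)\(NP\S)   >
      [2,3] "under" : ((NP\PP)\(NP\S))/S
      [3,4] "read" : S
  [4,6] S\(NP\PP)   >
    [4,5] "here" : (S\(NP\PP))/NP
    [5,6] "quickly" : NP

YES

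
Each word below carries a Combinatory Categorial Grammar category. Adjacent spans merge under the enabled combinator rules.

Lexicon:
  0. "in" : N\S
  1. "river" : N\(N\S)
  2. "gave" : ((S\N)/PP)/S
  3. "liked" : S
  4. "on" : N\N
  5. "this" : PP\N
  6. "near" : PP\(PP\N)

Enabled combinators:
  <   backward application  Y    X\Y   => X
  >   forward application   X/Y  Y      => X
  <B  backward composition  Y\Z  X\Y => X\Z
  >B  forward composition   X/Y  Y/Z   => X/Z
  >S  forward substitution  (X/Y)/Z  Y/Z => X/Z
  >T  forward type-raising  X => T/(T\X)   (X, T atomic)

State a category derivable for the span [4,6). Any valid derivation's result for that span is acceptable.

[0,7] S   <
  [0,2] N   <
    [0,1] "in" : N\S
    [1,2] "river" : N\(N\S)
  [2,7] S\N   >
    [2,4] (S\N)/PP   >
      [2,3] "gave" : ((S\N)/PP)/S
      [3,4] "liked" : S
    [4,7] PP   <
      [4,6] PP\N   <B
        [4,5] "on" : N\N
        [5,6] "this" : PP\N
      [6,7] "near" : PP\(PP\N)

PP\N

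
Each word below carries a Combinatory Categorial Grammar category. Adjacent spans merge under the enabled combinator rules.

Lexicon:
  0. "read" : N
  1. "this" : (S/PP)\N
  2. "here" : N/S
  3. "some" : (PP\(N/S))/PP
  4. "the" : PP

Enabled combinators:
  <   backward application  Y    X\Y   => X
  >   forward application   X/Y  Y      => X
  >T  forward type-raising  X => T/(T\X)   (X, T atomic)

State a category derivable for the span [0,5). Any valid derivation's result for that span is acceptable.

S

[0,5] S   >
  [0,2] S/PP   <
    [0,1] "read" : N
    [1,2] "this" : (S/PP)\N
  [2,5] PP   <
    [2,3] "here" : N/S
    [3,5] PP\(N/S)   >
      [3,4] "some" : (PP\(N/S))/PP
      [4,5] "the" : PP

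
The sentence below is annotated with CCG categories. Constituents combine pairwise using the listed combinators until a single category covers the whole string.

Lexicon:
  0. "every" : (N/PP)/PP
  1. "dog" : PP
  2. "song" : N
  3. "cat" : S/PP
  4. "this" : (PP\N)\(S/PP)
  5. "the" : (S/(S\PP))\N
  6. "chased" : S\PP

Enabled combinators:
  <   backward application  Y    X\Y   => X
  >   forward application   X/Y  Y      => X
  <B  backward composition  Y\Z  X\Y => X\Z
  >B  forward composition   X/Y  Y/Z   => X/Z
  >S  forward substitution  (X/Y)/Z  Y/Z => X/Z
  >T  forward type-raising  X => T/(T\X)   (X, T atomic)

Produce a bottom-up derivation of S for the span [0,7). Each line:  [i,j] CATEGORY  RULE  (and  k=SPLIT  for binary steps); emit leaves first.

[0,1] (N/PP)/PP  lex  "every"
[1,2] PP  lex  "dog"
[0,2] N/PP  >  k=1
[2,3] N  lex  "song"
[3,4] S/PP  lex  "cat"
[4,5] (PP\N)\(S/PP)  lex  "this"
[3,5] PP\N  <  k=4
[2,5] PP  <  k=3
[0,5] N  >  k=2
[5,6] (S/(S\PP))\N  lex  "the"
[0,6] S/(S\PP)  <  k=5
[6,7] S\PP  lex  "chased"
[0,7] S  >  k=6

[0,7] S   >
  [0,6] S/(S\PP)   <
    [0,5] N   >
      [0,2] N/PP   >
        [0,1] "every" : (N/PP)/PP
        [1,2] "dog" : PP
      [2,5] PP   <
        [2,3] "song" : N
        [3,5] PP\N   <
          [3,4] "cat" : S/PP
          [4,5] "this" : (PP\N)\(S/PP)
    [5,6] "the" : (S/(S\PP))\N
  [6,7] "chased" : S\PP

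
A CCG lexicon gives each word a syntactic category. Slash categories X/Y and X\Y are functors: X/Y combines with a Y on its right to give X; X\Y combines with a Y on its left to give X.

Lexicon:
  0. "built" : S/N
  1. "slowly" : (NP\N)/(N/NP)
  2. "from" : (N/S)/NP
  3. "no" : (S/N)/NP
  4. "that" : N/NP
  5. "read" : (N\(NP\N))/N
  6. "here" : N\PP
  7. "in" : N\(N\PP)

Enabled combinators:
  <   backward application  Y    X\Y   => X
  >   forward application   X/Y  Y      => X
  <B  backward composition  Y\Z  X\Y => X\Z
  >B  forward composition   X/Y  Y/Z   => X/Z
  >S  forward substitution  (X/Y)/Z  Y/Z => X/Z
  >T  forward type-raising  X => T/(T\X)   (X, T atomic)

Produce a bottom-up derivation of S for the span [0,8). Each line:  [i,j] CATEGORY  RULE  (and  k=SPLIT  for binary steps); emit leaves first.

[0,1] S/N  lex  "built"
[1,2] (NP\N)/(N/NP)  lex  "slowly"
[2,3] (N/S)/NP  lex  "from"
[3,4] (S/N)/NP  lex  "no"
[4,5] N/NP  lex  "that"
[3,5] S/NP  >S  k=4
[2,5] N/NP  >S  k=3
[1,5] NP\N  >  k=2
[5,6] (N\(NP\N))/N  lex  "read"
[6,7] N\PP  lex  "here"
[7,8] N\(N\PP)  lex  "in"
[6,8] N  <  k=7
[5,8] N\(NP\N)  >  k=6
[1,8] N  <  k=5
[0,8] S  >  k=1

[0,8] S   >
  [0,1] "built" : S/N
  [1,8] N   <
    [1,5] NP\N   >
      [1,2] "slowly" : (NP\N)/(N/NP)
      [2,5] N/NP   >S
        [2,3] "from" : (N/S)/NP
        [3,5] S/NP   >S
          [3,4] "no" : (S/N)/NP
          [4,5] "that" : N/NP
    [5,8] N\(NP\N)   >
      [5,6] "read" : (N\(NP\N))/N
      [6,8] N   <
        [6,7] "here" : N\PP
        [7,8] "in" : N\(N\PP)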